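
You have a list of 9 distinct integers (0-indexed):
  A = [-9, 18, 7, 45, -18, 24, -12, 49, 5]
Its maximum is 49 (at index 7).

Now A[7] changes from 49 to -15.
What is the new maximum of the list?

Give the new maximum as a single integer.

Old max = 49 (at index 7)
Change: A[7] 49 -> -15
Changed element WAS the max -> may need rescan.
  Max of remaining elements: 45
  New max = max(-15, 45) = 45

Answer: 45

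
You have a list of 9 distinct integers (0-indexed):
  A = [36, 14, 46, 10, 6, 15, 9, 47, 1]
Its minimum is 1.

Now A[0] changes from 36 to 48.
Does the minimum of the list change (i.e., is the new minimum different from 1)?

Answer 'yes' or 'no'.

Old min = 1
Change: A[0] 36 -> 48
Changed element was NOT the min; min changes only if 48 < 1.
New min = 1; changed? no

Answer: no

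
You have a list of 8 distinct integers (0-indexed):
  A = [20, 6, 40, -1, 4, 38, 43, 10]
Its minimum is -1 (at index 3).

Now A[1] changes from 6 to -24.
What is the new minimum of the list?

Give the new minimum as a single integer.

Answer: -24

Derivation:
Old min = -1 (at index 3)
Change: A[1] 6 -> -24
Changed element was NOT the old min.
  New min = min(old_min, new_val) = min(-1, -24) = -24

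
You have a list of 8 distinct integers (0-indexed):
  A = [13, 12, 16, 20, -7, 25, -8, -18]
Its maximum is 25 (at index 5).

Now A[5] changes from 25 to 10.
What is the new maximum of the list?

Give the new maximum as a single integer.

Old max = 25 (at index 5)
Change: A[5] 25 -> 10
Changed element WAS the max -> may need rescan.
  Max of remaining elements: 20
  New max = max(10, 20) = 20

Answer: 20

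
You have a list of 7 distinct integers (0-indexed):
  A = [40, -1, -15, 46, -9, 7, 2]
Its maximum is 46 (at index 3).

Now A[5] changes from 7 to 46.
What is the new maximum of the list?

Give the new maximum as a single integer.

Old max = 46 (at index 3)
Change: A[5] 7 -> 46
Changed element was NOT the old max.
  New max = max(old_max, new_val) = max(46, 46) = 46

Answer: 46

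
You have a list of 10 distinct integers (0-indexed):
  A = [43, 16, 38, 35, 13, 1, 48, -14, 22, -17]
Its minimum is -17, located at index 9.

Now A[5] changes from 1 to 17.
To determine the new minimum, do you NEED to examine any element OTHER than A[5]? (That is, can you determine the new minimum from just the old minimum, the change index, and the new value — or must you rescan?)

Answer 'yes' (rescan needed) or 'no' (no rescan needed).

Answer: no

Derivation:
Old min = -17 at index 9
Change at index 5: 1 -> 17
Index 5 was NOT the min. New min = min(-17, 17). No rescan of other elements needed.
Needs rescan: no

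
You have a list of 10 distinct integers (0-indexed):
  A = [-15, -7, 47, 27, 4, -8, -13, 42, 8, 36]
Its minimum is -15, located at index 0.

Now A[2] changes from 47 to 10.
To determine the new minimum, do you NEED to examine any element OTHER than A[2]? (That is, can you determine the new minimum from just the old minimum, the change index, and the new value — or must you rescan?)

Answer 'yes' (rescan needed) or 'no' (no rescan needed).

Answer: no

Derivation:
Old min = -15 at index 0
Change at index 2: 47 -> 10
Index 2 was NOT the min. New min = min(-15, 10). No rescan of other elements needed.
Needs rescan: no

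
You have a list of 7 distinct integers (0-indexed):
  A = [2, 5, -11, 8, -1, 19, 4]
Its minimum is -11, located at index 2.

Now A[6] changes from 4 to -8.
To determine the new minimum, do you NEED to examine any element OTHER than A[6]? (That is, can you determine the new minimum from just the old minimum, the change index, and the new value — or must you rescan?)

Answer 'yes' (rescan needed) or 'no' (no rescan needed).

Old min = -11 at index 2
Change at index 6: 4 -> -8
Index 6 was NOT the min. New min = min(-11, -8). No rescan of other elements needed.
Needs rescan: no

Answer: no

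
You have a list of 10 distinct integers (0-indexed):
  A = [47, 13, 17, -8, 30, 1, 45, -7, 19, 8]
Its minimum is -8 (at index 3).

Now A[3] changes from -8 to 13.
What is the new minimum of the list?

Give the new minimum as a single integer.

Answer: -7

Derivation:
Old min = -8 (at index 3)
Change: A[3] -8 -> 13
Changed element WAS the min. Need to check: is 13 still <= all others?
  Min of remaining elements: -7
  New min = min(13, -7) = -7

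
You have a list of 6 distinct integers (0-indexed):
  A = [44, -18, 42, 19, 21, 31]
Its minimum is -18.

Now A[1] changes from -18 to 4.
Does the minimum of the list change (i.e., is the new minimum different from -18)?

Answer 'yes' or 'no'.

Answer: yes

Derivation:
Old min = -18
Change: A[1] -18 -> 4
Changed element was the min; new min must be rechecked.
New min = 4; changed? yes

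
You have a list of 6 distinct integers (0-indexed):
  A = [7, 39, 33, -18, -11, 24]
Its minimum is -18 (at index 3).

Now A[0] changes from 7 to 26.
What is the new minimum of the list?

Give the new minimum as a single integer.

Answer: -18

Derivation:
Old min = -18 (at index 3)
Change: A[0] 7 -> 26
Changed element was NOT the old min.
  New min = min(old_min, new_val) = min(-18, 26) = -18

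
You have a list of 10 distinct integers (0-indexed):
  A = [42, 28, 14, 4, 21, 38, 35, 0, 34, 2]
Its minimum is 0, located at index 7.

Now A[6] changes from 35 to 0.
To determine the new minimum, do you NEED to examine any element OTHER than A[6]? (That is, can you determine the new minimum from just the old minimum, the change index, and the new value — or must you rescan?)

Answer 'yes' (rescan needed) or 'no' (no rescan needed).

Old min = 0 at index 7
Change at index 6: 35 -> 0
Index 6 was NOT the min. New min = min(0, 0). No rescan of other elements needed.
Needs rescan: no

Answer: no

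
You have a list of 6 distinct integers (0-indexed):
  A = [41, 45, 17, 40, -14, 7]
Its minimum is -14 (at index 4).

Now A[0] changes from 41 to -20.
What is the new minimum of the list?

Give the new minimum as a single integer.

Old min = -14 (at index 4)
Change: A[0] 41 -> -20
Changed element was NOT the old min.
  New min = min(old_min, new_val) = min(-14, -20) = -20

Answer: -20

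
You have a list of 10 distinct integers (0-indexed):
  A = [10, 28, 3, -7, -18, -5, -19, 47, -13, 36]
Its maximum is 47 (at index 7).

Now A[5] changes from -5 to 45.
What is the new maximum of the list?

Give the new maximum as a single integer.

Answer: 47

Derivation:
Old max = 47 (at index 7)
Change: A[5] -5 -> 45
Changed element was NOT the old max.
  New max = max(old_max, new_val) = max(47, 45) = 47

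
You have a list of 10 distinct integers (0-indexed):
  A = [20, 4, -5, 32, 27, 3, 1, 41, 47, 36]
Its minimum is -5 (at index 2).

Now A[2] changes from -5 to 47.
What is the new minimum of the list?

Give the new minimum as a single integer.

Answer: 1

Derivation:
Old min = -5 (at index 2)
Change: A[2] -5 -> 47
Changed element WAS the min. Need to check: is 47 still <= all others?
  Min of remaining elements: 1
  New min = min(47, 1) = 1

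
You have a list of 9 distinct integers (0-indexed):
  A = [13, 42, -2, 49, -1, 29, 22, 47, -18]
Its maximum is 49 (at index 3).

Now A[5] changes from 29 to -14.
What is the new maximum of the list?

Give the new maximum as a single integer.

Answer: 49

Derivation:
Old max = 49 (at index 3)
Change: A[5] 29 -> -14
Changed element was NOT the old max.
  New max = max(old_max, new_val) = max(49, -14) = 49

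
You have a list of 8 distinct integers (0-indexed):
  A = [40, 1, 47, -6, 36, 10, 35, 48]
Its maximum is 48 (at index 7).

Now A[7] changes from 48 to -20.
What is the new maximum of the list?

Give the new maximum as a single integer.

Answer: 47

Derivation:
Old max = 48 (at index 7)
Change: A[7] 48 -> -20
Changed element WAS the max -> may need rescan.
  Max of remaining elements: 47
  New max = max(-20, 47) = 47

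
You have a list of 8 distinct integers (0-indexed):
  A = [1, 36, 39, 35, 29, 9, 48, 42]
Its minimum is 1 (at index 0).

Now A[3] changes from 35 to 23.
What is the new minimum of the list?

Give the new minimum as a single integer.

Answer: 1

Derivation:
Old min = 1 (at index 0)
Change: A[3] 35 -> 23
Changed element was NOT the old min.
  New min = min(old_min, new_val) = min(1, 23) = 1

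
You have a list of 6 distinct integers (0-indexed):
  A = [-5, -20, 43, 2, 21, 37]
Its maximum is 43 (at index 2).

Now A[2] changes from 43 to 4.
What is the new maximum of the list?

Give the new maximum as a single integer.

Old max = 43 (at index 2)
Change: A[2] 43 -> 4
Changed element WAS the max -> may need rescan.
  Max of remaining elements: 37
  New max = max(4, 37) = 37

Answer: 37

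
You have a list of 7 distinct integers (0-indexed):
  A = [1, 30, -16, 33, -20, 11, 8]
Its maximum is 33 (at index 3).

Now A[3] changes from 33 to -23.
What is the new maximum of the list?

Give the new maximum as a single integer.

Old max = 33 (at index 3)
Change: A[3] 33 -> -23
Changed element WAS the max -> may need rescan.
  Max of remaining elements: 30
  New max = max(-23, 30) = 30

Answer: 30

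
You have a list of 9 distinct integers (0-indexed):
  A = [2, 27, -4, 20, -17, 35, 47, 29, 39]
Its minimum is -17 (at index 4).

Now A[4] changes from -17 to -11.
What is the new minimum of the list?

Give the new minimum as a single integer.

Answer: -11

Derivation:
Old min = -17 (at index 4)
Change: A[4] -17 -> -11
Changed element WAS the min. Need to check: is -11 still <= all others?
  Min of remaining elements: -4
  New min = min(-11, -4) = -11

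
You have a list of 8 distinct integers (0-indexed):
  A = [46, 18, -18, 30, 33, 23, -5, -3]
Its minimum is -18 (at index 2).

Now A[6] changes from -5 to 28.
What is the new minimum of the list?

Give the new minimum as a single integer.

Old min = -18 (at index 2)
Change: A[6] -5 -> 28
Changed element was NOT the old min.
  New min = min(old_min, new_val) = min(-18, 28) = -18

Answer: -18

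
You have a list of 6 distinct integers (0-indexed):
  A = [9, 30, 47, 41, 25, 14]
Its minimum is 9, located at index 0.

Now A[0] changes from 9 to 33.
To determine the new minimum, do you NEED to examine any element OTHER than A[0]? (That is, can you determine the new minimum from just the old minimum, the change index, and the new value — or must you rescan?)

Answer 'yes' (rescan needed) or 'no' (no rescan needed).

Answer: yes

Derivation:
Old min = 9 at index 0
Change at index 0: 9 -> 33
Index 0 WAS the min and new value 33 > old min 9. Must rescan other elements to find the new min.
Needs rescan: yes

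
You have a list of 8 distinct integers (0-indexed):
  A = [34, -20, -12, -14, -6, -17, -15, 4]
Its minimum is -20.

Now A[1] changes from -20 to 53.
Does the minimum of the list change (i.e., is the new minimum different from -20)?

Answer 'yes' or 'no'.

Answer: yes

Derivation:
Old min = -20
Change: A[1] -20 -> 53
Changed element was the min; new min must be rechecked.
New min = -17; changed? yes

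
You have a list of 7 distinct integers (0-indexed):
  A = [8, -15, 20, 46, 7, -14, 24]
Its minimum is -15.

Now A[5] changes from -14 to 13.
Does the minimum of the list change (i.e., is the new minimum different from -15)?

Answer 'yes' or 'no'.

Answer: no

Derivation:
Old min = -15
Change: A[5] -14 -> 13
Changed element was NOT the min; min changes only if 13 < -15.
New min = -15; changed? no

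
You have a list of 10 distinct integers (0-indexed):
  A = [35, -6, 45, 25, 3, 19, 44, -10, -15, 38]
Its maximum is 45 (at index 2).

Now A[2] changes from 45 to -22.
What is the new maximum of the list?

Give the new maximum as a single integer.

Old max = 45 (at index 2)
Change: A[2] 45 -> -22
Changed element WAS the max -> may need rescan.
  Max of remaining elements: 44
  New max = max(-22, 44) = 44

Answer: 44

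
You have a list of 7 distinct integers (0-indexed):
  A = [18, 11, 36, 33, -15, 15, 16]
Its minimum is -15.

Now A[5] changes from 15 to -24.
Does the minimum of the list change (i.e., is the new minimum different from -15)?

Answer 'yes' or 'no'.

Old min = -15
Change: A[5] 15 -> -24
Changed element was NOT the min; min changes only if -24 < -15.
New min = -24; changed? yes

Answer: yes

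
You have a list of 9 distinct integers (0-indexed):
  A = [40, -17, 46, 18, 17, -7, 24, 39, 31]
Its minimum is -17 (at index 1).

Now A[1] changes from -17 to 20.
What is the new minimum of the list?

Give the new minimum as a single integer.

Old min = -17 (at index 1)
Change: A[1] -17 -> 20
Changed element WAS the min. Need to check: is 20 still <= all others?
  Min of remaining elements: -7
  New min = min(20, -7) = -7

Answer: -7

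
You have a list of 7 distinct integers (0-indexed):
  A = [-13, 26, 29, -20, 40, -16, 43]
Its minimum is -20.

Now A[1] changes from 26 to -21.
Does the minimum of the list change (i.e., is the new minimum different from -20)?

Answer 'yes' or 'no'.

Old min = -20
Change: A[1] 26 -> -21
Changed element was NOT the min; min changes only if -21 < -20.
New min = -21; changed? yes

Answer: yes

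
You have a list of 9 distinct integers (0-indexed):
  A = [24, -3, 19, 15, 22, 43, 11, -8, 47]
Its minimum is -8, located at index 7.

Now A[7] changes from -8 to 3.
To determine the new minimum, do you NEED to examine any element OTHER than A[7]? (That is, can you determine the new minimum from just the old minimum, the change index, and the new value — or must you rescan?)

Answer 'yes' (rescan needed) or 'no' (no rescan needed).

Answer: yes

Derivation:
Old min = -8 at index 7
Change at index 7: -8 -> 3
Index 7 WAS the min and new value 3 > old min -8. Must rescan other elements to find the new min.
Needs rescan: yes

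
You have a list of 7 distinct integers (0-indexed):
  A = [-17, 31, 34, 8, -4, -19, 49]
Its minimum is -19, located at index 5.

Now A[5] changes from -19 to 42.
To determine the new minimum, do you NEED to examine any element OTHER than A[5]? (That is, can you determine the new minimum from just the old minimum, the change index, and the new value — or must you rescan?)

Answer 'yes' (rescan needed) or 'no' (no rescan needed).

Old min = -19 at index 5
Change at index 5: -19 -> 42
Index 5 WAS the min and new value 42 > old min -19. Must rescan other elements to find the new min.
Needs rescan: yes

Answer: yes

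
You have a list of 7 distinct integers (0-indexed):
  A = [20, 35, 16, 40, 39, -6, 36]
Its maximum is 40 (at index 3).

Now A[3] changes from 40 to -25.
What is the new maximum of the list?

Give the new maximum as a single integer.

Old max = 40 (at index 3)
Change: A[3] 40 -> -25
Changed element WAS the max -> may need rescan.
  Max of remaining elements: 39
  New max = max(-25, 39) = 39

Answer: 39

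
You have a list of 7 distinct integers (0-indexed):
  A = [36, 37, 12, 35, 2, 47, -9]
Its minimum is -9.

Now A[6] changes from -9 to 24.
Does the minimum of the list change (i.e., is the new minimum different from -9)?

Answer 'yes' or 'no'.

Old min = -9
Change: A[6] -9 -> 24
Changed element was the min; new min must be rechecked.
New min = 2; changed? yes

Answer: yes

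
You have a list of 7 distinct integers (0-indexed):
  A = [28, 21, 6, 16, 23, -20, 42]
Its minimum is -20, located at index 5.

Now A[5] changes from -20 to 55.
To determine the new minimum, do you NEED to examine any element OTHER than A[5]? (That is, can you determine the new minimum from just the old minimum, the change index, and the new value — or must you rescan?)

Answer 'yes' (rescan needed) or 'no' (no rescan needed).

Answer: yes

Derivation:
Old min = -20 at index 5
Change at index 5: -20 -> 55
Index 5 WAS the min and new value 55 > old min -20. Must rescan other elements to find the new min.
Needs rescan: yes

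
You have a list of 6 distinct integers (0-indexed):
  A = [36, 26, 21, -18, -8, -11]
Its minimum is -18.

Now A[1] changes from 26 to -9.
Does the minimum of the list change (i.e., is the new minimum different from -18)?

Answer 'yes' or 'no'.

Answer: no

Derivation:
Old min = -18
Change: A[1] 26 -> -9
Changed element was NOT the min; min changes only if -9 < -18.
New min = -18; changed? no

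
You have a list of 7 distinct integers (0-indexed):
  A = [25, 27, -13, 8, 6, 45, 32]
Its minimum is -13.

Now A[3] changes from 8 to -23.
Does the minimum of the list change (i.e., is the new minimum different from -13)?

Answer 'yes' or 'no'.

Old min = -13
Change: A[3] 8 -> -23
Changed element was NOT the min; min changes only if -23 < -13.
New min = -23; changed? yes

Answer: yes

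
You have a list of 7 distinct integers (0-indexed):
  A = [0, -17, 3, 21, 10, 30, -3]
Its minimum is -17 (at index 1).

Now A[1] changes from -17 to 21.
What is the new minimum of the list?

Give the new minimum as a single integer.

Answer: -3

Derivation:
Old min = -17 (at index 1)
Change: A[1] -17 -> 21
Changed element WAS the min. Need to check: is 21 still <= all others?
  Min of remaining elements: -3
  New min = min(21, -3) = -3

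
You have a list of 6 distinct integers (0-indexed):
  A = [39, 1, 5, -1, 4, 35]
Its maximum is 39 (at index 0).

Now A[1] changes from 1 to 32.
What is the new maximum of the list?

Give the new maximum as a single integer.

Answer: 39

Derivation:
Old max = 39 (at index 0)
Change: A[1] 1 -> 32
Changed element was NOT the old max.
  New max = max(old_max, new_val) = max(39, 32) = 39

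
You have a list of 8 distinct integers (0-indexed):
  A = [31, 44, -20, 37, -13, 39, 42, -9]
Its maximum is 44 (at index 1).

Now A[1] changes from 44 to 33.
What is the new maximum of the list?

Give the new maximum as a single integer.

Old max = 44 (at index 1)
Change: A[1] 44 -> 33
Changed element WAS the max -> may need rescan.
  Max of remaining elements: 42
  New max = max(33, 42) = 42

Answer: 42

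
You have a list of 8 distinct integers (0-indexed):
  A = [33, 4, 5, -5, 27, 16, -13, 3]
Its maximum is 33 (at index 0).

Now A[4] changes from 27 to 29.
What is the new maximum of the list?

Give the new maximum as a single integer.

Answer: 33

Derivation:
Old max = 33 (at index 0)
Change: A[4] 27 -> 29
Changed element was NOT the old max.
  New max = max(old_max, new_val) = max(33, 29) = 33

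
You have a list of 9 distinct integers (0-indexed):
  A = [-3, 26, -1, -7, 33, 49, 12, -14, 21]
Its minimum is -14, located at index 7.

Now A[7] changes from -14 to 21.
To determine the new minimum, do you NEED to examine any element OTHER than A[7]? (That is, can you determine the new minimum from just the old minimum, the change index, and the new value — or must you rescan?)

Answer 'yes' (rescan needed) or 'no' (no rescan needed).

Answer: yes

Derivation:
Old min = -14 at index 7
Change at index 7: -14 -> 21
Index 7 WAS the min and new value 21 > old min -14. Must rescan other elements to find the new min.
Needs rescan: yes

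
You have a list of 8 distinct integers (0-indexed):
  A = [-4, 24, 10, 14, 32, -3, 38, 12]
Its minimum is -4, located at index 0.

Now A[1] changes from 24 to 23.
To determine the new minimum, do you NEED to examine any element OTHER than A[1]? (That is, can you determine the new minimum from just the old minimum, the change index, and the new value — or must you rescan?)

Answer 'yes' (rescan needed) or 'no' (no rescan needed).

Answer: no

Derivation:
Old min = -4 at index 0
Change at index 1: 24 -> 23
Index 1 was NOT the min. New min = min(-4, 23). No rescan of other elements needed.
Needs rescan: no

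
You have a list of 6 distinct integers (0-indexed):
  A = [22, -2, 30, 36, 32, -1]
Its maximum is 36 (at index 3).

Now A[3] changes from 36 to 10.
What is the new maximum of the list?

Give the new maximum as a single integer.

Old max = 36 (at index 3)
Change: A[3] 36 -> 10
Changed element WAS the max -> may need rescan.
  Max of remaining elements: 32
  New max = max(10, 32) = 32

Answer: 32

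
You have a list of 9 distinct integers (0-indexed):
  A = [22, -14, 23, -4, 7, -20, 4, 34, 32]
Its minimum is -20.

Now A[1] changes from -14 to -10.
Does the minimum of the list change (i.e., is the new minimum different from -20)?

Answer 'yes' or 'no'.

Old min = -20
Change: A[1] -14 -> -10
Changed element was NOT the min; min changes only if -10 < -20.
New min = -20; changed? no

Answer: no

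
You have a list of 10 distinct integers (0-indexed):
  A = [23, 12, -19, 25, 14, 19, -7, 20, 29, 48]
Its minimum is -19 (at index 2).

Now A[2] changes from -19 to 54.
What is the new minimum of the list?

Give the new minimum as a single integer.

Old min = -19 (at index 2)
Change: A[2] -19 -> 54
Changed element WAS the min. Need to check: is 54 still <= all others?
  Min of remaining elements: -7
  New min = min(54, -7) = -7

Answer: -7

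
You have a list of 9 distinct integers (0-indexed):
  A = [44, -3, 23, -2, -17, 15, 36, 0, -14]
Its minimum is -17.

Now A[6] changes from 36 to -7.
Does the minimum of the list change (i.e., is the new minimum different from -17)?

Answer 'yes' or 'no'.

Answer: no

Derivation:
Old min = -17
Change: A[6] 36 -> -7
Changed element was NOT the min; min changes only if -7 < -17.
New min = -17; changed? no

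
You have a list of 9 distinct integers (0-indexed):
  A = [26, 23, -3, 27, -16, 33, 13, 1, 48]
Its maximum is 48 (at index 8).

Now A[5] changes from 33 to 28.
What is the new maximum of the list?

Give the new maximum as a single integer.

Old max = 48 (at index 8)
Change: A[5] 33 -> 28
Changed element was NOT the old max.
  New max = max(old_max, new_val) = max(48, 28) = 48

Answer: 48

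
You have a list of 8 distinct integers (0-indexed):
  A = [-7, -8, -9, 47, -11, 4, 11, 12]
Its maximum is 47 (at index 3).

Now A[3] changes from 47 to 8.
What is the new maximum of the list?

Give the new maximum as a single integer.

Old max = 47 (at index 3)
Change: A[3] 47 -> 8
Changed element WAS the max -> may need rescan.
  Max of remaining elements: 12
  New max = max(8, 12) = 12

Answer: 12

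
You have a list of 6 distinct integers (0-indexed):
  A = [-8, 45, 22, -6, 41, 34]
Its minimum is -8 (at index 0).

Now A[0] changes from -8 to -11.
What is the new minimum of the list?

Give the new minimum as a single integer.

Answer: -11

Derivation:
Old min = -8 (at index 0)
Change: A[0] -8 -> -11
Changed element WAS the min. Need to check: is -11 still <= all others?
  Min of remaining elements: -6
  New min = min(-11, -6) = -11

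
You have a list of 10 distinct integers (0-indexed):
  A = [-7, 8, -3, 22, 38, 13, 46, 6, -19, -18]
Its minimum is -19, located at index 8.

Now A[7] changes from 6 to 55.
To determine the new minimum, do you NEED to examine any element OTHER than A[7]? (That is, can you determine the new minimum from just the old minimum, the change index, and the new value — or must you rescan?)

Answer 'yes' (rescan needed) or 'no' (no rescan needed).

Answer: no

Derivation:
Old min = -19 at index 8
Change at index 7: 6 -> 55
Index 7 was NOT the min. New min = min(-19, 55). No rescan of other elements needed.
Needs rescan: no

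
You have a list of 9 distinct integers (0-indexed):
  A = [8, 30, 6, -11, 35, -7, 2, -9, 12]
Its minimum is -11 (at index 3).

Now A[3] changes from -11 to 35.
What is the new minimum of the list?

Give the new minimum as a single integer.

Answer: -9

Derivation:
Old min = -11 (at index 3)
Change: A[3] -11 -> 35
Changed element WAS the min. Need to check: is 35 still <= all others?
  Min of remaining elements: -9
  New min = min(35, -9) = -9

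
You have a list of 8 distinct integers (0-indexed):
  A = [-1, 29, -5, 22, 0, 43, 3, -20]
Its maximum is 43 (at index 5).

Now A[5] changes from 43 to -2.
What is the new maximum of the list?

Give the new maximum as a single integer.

Answer: 29

Derivation:
Old max = 43 (at index 5)
Change: A[5] 43 -> -2
Changed element WAS the max -> may need rescan.
  Max of remaining elements: 29
  New max = max(-2, 29) = 29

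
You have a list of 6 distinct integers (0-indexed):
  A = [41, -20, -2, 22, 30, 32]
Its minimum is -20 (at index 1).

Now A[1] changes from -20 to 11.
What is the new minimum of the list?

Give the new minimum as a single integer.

Answer: -2

Derivation:
Old min = -20 (at index 1)
Change: A[1] -20 -> 11
Changed element WAS the min. Need to check: is 11 still <= all others?
  Min of remaining elements: -2
  New min = min(11, -2) = -2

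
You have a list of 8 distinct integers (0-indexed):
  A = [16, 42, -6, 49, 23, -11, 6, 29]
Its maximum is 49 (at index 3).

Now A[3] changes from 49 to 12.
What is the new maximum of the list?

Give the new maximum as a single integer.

Answer: 42

Derivation:
Old max = 49 (at index 3)
Change: A[3] 49 -> 12
Changed element WAS the max -> may need rescan.
  Max of remaining elements: 42
  New max = max(12, 42) = 42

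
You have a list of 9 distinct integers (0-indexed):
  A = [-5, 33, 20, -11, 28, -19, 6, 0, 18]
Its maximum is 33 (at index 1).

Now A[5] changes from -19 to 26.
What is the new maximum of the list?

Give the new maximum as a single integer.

Old max = 33 (at index 1)
Change: A[5] -19 -> 26
Changed element was NOT the old max.
  New max = max(old_max, new_val) = max(33, 26) = 33

Answer: 33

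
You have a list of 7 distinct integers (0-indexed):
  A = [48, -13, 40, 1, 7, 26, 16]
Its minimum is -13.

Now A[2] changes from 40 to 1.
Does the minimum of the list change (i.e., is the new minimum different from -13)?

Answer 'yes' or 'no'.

Answer: no

Derivation:
Old min = -13
Change: A[2] 40 -> 1
Changed element was NOT the min; min changes only if 1 < -13.
New min = -13; changed? no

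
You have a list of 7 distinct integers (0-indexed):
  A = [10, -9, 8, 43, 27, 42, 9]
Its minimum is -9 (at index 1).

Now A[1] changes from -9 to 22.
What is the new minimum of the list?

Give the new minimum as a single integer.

Answer: 8

Derivation:
Old min = -9 (at index 1)
Change: A[1] -9 -> 22
Changed element WAS the min. Need to check: is 22 still <= all others?
  Min of remaining elements: 8
  New min = min(22, 8) = 8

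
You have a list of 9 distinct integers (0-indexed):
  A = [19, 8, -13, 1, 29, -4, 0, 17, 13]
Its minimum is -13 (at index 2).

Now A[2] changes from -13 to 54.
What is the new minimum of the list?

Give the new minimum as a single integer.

Old min = -13 (at index 2)
Change: A[2] -13 -> 54
Changed element WAS the min. Need to check: is 54 still <= all others?
  Min of remaining elements: -4
  New min = min(54, -4) = -4

Answer: -4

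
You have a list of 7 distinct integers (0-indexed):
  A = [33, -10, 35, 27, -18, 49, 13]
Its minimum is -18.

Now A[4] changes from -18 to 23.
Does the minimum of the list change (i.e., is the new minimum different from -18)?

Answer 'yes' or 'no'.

Old min = -18
Change: A[4] -18 -> 23
Changed element was the min; new min must be rechecked.
New min = -10; changed? yes

Answer: yes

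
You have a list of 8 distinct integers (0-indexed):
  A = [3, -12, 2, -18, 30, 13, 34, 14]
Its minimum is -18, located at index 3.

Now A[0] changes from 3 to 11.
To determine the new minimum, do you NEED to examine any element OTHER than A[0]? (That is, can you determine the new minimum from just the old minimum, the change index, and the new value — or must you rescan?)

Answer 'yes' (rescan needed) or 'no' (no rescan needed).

Answer: no

Derivation:
Old min = -18 at index 3
Change at index 0: 3 -> 11
Index 0 was NOT the min. New min = min(-18, 11). No rescan of other elements needed.
Needs rescan: no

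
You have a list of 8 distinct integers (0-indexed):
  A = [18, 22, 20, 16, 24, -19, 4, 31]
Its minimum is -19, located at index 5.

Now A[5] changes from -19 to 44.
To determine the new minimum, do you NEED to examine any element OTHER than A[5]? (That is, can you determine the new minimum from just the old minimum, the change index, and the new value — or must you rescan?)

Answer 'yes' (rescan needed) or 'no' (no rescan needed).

Answer: yes

Derivation:
Old min = -19 at index 5
Change at index 5: -19 -> 44
Index 5 WAS the min and new value 44 > old min -19. Must rescan other elements to find the new min.
Needs rescan: yes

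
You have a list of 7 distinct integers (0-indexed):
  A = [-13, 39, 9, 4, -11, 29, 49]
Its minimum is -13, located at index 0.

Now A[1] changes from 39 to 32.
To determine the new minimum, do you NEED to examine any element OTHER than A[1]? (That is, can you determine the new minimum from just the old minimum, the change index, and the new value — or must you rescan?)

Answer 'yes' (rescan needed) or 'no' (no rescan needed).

Answer: no

Derivation:
Old min = -13 at index 0
Change at index 1: 39 -> 32
Index 1 was NOT the min. New min = min(-13, 32). No rescan of other elements needed.
Needs rescan: no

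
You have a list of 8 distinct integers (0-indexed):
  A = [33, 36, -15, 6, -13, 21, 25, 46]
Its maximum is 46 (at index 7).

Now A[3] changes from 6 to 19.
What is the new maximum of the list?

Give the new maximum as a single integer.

Answer: 46

Derivation:
Old max = 46 (at index 7)
Change: A[3] 6 -> 19
Changed element was NOT the old max.
  New max = max(old_max, new_val) = max(46, 19) = 46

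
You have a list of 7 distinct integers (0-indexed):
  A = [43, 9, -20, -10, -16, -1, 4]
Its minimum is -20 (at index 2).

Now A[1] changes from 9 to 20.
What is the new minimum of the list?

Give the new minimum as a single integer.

Answer: -20

Derivation:
Old min = -20 (at index 2)
Change: A[1] 9 -> 20
Changed element was NOT the old min.
  New min = min(old_min, new_val) = min(-20, 20) = -20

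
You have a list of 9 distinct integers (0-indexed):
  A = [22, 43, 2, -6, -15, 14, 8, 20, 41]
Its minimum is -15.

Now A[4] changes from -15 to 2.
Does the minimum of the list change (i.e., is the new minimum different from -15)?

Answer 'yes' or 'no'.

Old min = -15
Change: A[4] -15 -> 2
Changed element was the min; new min must be rechecked.
New min = -6; changed? yes

Answer: yes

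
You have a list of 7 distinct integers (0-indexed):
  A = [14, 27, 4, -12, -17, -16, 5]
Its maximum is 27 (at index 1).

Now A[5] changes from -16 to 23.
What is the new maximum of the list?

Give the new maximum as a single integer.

Old max = 27 (at index 1)
Change: A[5] -16 -> 23
Changed element was NOT the old max.
  New max = max(old_max, new_val) = max(27, 23) = 27

Answer: 27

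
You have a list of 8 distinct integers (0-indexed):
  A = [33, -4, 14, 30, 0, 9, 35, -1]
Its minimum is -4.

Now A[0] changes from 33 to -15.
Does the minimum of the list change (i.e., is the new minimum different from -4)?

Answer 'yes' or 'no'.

Old min = -4
Change: A[0] 33 -> -15
Changed element was NOT the min; min changes only if -15 < -4.
New min = -15; changed? yes

Answer: yes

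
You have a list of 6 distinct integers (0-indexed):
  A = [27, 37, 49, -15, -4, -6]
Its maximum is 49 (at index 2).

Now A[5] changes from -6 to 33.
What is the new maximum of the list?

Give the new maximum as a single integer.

Answer: 49

Derivation:
Old max = 49 (at index 2)
Change: A[5] -6 -> 33
Changed element was NOT the old max.
  New max = max(old_max, new_val) = max(49, 33) = 49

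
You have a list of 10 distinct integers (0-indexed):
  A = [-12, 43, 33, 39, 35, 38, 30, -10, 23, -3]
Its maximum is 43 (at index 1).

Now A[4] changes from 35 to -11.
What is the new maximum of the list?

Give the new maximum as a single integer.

Old max = 43 (at index 1)
Change: A[4] 35 -> -11
Changed element was NOT the old max.
  New max = max(old_max, new_val) = max(43, -11) = 43

Answer: 43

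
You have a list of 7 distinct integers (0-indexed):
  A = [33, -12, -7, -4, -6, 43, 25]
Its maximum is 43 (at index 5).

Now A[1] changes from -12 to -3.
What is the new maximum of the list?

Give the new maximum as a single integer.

Old max = 43 (at index 5)
Change: A[1] -12 -> -3
Changed element was NOT the old max.
  New max = max(old_max, new_val) = max(43, -3) = 43

Answer: 43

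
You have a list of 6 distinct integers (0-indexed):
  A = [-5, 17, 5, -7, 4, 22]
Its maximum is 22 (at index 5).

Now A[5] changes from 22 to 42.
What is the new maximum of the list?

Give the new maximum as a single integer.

Old max = 22 (at index 5)
Change: A[5] 22 -> 42
Changed element WAS the max -> may need rescan.
  Max of remaining elements: 17
  New max = max(42, 17) = 42

Answer: 42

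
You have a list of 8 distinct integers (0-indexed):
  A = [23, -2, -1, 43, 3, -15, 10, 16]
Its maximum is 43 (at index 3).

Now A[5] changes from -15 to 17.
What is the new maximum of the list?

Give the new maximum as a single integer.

Answer: 43

Derivation:
Old max = 43 (at index 3)
Change: A[5] -15 -> 17
Changed element was NOT the old max.
  New max = max(old_max, new_val) = max(43, 17) = 43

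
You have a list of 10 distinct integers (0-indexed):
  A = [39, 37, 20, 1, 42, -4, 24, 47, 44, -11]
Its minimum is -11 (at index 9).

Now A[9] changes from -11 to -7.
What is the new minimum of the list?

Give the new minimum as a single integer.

Old min = -11 (at index 9)
Change: A[9] -11 -> -7
Changed element WAS the min. Need to check: is -7 still <= all others?
  Min of remaining elements: -4
  New min = min(-7, -4) = -7

Answer: -7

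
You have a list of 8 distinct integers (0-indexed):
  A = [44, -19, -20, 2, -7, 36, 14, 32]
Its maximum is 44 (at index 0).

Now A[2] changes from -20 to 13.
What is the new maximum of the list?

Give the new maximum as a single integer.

Old max = 44 (at index 0)
Change: A[2] -20 -> 13
Changed element was NOT the old max.
  New max = max(old_max, new_val) = max(44, 13) = 44

Answer: 44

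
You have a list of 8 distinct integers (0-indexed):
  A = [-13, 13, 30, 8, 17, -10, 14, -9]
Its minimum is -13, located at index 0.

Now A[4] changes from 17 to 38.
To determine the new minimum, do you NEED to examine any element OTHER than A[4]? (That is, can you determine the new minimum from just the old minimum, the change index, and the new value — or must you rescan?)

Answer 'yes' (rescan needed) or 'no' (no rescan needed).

Old min = -13 at index 0
Change at index 4: 17 -> 38
Index 4 was NOT the min. New min = min(-13, 38). No rescan of other elements needed.
Needs rescan: no

Answer: no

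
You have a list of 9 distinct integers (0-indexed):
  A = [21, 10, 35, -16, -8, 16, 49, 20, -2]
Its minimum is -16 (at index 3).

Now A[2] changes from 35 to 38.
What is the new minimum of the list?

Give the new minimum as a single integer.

Answer: -16

Derivation:
Old min = -16 (at index 3)
Change: A[2] 35 -> 38
Changed element was NOT the old min.
  New min = min(old_min, new_val) = min(-16, 38) = -16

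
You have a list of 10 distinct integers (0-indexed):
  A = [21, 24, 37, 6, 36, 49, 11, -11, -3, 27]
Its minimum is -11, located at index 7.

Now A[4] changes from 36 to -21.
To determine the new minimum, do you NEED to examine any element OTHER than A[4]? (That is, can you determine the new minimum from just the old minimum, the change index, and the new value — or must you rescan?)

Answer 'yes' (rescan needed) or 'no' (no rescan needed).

Answer: no

Derivation:
Old min = -11 at index 7
Change at index 4: 36 -> -21
Index 4 was NOT the min. New min = min(-11, -21). No rescan of other elements needed.
Needs rescan: no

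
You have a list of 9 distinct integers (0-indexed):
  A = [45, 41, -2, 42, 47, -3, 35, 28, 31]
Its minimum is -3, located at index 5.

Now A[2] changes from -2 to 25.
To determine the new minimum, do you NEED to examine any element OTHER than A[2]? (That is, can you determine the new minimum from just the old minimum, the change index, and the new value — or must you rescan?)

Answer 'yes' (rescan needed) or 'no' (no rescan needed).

Answer: no

Derivation:
Old min = -3 at index 5
Change at index 2: -2 -> 25
Index 2 was NOT the min. New min = min(-3, 25). No rescan of other elements needed.
Needs rescan: no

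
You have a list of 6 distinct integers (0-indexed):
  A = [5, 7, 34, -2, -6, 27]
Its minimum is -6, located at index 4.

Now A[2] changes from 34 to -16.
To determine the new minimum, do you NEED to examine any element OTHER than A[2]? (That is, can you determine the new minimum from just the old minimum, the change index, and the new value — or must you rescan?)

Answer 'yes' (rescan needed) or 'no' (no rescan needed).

Old min = -6 at index 4
Change at index 2: 34 -> -16
Index 2 was NOT the min. New min = min(-6, -16). No rescan of other elements needed.
Needs rescan: no

Answer: no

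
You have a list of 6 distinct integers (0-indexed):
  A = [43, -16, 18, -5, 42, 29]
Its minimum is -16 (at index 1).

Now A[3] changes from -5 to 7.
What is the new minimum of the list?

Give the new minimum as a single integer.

Answer: -16

Derivation:
Old min = -16 (at index 1)
Change: A[3] -5 -> 7
Changed element was NOT the old min.
  New min = min(old_min, new_val) = min(-16, 7) = -16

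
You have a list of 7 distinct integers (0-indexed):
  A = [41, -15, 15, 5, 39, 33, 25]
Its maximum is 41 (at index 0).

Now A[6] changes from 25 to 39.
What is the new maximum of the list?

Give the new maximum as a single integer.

Answer: 41

Derivation:
Old max = 41 (at index 0)
Change: A[6] 25 -> 39
Changed element was NOT the old max.
  New max = max(old_max, new_val) = max(41, 39) = 41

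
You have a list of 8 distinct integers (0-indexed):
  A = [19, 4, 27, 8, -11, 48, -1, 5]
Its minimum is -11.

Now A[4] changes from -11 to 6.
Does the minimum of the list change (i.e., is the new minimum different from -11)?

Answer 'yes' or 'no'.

Answer: yes

Derivation:
Old min = -11
Change: A[4] -11 -> 6
Changed element was the min; new min must be rechecked.
New min = -1; changed? yes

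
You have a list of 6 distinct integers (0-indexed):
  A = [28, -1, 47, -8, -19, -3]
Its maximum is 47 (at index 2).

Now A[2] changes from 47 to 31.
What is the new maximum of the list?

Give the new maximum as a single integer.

Answer: 31

Derivation:
Old max = 47 (at index 2)
Change: A[2] 47 -> 31
Changed element WAS the max -> may need rescan.
  Max of remaining elements: 28
  New max = max(31, 28) = 31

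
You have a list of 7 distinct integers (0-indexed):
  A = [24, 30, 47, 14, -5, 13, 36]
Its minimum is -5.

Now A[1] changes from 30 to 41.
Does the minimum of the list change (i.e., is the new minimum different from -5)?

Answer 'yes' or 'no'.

Answer: no

Derivation:
Old min = -5
Change: A[1] 30 -> 41
Changed element was NOT the min; min changes only if 41 < -5.
New min = -5; changed? no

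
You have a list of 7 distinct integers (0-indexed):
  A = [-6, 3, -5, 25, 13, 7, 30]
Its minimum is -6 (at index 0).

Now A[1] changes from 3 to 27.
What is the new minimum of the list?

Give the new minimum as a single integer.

Old min = -6 (at index 0)
Change: A[1] 3 -> 27
Changed element was NOT the old min.
  New min = min(old_min, new_val) = min(-6, 27) = -6

Answer: -6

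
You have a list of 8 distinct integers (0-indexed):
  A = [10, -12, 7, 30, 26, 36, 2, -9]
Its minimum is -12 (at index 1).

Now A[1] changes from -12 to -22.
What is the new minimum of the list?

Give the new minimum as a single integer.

Answer: -22

Derivation:
Old min = -12 (at index 1)
Change: A[1] -12 -> -22
Changed element WAS the min. Need to check: is -22 still <= all others?
  Min of remaining elements: -9
  New min = min(-22, -9) = -22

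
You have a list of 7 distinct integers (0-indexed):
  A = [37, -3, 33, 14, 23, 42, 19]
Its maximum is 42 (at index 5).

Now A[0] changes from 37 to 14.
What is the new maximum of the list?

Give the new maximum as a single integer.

Answer: 42

Derivation:
Old max = 42 (at index 5)
Change: A[0] 37 -> 14
Changed element was NOT the old max.
  New max = max(old_max, new_val) = max(42, 14) = 42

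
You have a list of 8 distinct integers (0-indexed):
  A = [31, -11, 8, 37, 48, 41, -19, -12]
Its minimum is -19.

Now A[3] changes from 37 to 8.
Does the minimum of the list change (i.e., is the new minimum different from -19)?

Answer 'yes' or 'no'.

Answer: no

Derivation:
Old min = -19
Change: A[3] 37 -> 8
Changed element was NOT the min; min changes only if 8 < -19.
New min = -19; changed? no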